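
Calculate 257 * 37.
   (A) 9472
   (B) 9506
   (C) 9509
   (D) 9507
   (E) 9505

257 * 37 = 9509
C) 9509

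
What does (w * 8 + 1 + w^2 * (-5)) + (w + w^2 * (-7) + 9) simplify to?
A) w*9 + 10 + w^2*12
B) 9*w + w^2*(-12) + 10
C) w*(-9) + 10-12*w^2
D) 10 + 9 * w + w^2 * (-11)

Adding the polynomials and combining like terms:
(w*8 + 1 + w^2*(-5)) + (w + w^2*(-7) + 9)
= 9*w + w^2*(-12) + 10
B) 9*w + w^2*(-12) + 10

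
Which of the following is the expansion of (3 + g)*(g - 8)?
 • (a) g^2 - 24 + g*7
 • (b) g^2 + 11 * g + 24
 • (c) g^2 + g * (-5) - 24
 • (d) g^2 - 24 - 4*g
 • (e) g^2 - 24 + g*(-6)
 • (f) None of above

Expanding (3 + g)*(g - 8):
= g^2 + g * (-5) - 24
c) g^2 + g * (-5) - 24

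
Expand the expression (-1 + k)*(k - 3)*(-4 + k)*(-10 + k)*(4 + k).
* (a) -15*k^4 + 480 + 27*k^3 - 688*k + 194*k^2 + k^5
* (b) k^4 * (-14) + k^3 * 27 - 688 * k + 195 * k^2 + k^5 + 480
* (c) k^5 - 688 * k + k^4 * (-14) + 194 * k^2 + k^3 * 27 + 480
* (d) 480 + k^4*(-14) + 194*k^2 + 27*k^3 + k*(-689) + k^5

Expanding (-1 + k)*(k - 3)*(-4 + k)*(-10 + k)*(4 + k):
= k^5 - 688 * k + k^4 * (-14) + 194 * k^2 + k^3 * 27 + 480
c) k^5 - 688 * k + k^4 * (-14) + 194 * k^2 + k^3 * 27 + 480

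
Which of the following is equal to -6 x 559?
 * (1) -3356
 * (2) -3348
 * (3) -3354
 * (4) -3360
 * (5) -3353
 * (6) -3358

-6 * 559 = -3354
3) -3354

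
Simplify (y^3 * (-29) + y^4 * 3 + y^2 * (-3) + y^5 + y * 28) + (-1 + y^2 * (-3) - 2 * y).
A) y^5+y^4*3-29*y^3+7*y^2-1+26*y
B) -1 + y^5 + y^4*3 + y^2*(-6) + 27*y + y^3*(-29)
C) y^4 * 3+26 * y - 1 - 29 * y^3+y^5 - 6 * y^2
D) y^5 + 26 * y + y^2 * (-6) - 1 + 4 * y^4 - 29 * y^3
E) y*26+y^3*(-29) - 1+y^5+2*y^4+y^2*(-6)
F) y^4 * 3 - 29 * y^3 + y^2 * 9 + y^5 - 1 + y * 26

Adding the polynomials and combining like terms:
(y^3*(-29) + y^4*3 + y^2*(-3) + y^5 + y*28) + (-1 + y^2*(-3) - 2*y)
= y^4 * 3+26 * y - 1 - 29 * y^3+y^5 - 6 * y^2
C) y^4 * 3+26 * y - 1 - 29 * y^3+y^5 - 6 * y^2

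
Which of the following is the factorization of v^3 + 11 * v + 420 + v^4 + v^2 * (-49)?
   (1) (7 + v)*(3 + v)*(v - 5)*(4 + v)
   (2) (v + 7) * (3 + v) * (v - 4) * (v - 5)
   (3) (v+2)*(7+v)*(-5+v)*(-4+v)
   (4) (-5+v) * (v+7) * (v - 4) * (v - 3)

We need to factor v^3 + 11 * v + 420 + v^4 + v^2 * (-49).
The factored form is (v + 7) * (3 + v) * (v - 4) * (v - 5).
2) (v + 7) * (3 + v) * (v - 4) * (v - 5)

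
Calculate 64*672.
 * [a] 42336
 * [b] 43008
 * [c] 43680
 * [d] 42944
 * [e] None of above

64 * 672 = 43008
b) 43008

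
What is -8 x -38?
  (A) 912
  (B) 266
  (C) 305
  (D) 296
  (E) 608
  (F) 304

-8 * -38 = 304
F) 304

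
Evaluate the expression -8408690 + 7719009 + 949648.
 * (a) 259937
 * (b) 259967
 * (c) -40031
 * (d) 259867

First: -8408690 + 7719009 = -689681
Then: -689681 + 949648 = 259967
b) 259967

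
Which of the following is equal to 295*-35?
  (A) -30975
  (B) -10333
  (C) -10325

295 * -35 = -10325
C) -10325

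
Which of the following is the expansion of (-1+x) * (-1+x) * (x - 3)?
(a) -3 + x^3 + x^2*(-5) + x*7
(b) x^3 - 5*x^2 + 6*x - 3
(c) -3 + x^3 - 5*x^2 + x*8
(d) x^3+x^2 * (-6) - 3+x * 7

Expanding (-1+x) * (-1+x) * (x - 3):
= -3 + x^3 + x^2*(-5) + x*7
a) -3 + x^3 + x^2*(-5) + x*7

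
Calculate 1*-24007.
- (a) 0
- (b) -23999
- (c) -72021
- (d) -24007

1 * -24007 = -24007
d) -24007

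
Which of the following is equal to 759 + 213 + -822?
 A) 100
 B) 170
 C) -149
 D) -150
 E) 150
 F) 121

First: 759 + 213 = 972
Then: 972 + -822 = 150
E) 150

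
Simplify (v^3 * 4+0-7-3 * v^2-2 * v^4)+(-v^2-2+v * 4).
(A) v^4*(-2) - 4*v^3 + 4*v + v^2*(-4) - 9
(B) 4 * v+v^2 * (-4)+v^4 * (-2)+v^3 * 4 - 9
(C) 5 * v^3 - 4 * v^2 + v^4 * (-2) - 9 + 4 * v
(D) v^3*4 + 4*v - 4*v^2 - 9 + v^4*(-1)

Adding the polynomials and combining like terms:
(v^3*4 + 0 - 7 - 3*v^2 - 2*v^4) + (-v^2 - 2 + v*4)
= 4 * v+v^2 * (-4)+v^4 * (-2)+v^3 * 4 - 9
B) 4 * v+v^2 * (-4)+v^4 * (-2)+v^3 * 4 - 9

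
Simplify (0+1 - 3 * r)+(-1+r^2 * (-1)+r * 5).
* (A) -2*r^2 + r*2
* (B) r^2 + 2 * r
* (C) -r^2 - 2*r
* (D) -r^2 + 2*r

Adding the polynomials and combining like terms:
(0 + 1 - 3*r) + (-1 + r^2*(-1) + r*5)
= -r^2 + 2*r
D) -r^2 + 2*r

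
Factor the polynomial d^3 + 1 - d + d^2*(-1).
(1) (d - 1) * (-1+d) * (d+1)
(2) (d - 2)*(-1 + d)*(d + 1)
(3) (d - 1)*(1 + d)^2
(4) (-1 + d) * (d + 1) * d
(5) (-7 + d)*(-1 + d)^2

We need to factor d^3 + 1 - d + d^2*(-1).
The factored form is (d - 1) * (-1+d) * (d+1).
1) (d - 1) * (-1+d) * (d+1)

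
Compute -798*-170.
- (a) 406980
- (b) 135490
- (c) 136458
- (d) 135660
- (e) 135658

-798 * -170 = 135660
d) 135660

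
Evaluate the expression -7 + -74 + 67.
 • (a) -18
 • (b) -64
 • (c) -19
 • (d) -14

First: -7 + -74 = -81
Then: -81 + 67 = -14
d) -14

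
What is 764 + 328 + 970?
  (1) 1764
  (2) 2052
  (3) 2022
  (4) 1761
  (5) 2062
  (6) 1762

First: 764 + 328 = 1092
Then: 1092 + 970 = 2062
5) 2062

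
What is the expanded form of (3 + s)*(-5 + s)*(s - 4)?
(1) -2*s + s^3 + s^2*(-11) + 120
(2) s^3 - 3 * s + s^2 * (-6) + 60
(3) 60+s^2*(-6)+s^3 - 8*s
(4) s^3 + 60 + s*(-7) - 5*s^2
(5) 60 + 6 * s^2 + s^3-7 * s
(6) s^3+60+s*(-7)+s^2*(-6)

Expanding (3 + s)*(-5 + s)*(s - 4):
= s^3+60+s*(-7)+s^2*(-6)
6) s^3+60+s*(-7)+s^2*(-6)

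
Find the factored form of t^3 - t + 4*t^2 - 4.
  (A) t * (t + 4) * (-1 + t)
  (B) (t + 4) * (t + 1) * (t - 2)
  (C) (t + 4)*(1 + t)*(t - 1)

We need to factor t^3 - t + 4*t^2 - 4.
The factored form is (t + 4)*(1 + t)*(t - 1).
C) (t + 4)*(1 + t)*(t - 1)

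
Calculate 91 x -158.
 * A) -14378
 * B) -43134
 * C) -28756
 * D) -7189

91 * -158 = -14378
A) -14378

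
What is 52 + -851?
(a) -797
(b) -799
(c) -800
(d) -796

52 + -851 = -799
b) -799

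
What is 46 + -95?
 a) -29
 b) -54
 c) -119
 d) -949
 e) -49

46 + -95 = -49
e) -49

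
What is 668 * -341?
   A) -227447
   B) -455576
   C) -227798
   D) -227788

668 * -341 = -227788
D) -227788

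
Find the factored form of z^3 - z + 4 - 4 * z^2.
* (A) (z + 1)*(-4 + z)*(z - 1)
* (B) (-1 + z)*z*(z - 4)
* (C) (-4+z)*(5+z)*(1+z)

We need to factor z^3 - z + 4 - 4 * z^2.
The factored form is (z + 1)*(-4 + z)*(z - 1).
A) (z + 1)*(-4 + z)*(z - 1)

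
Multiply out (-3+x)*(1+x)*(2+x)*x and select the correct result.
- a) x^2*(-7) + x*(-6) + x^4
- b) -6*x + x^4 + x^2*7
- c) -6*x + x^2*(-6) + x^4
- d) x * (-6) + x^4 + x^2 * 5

Expanding (-3+x)*(1+x)*(2+x)*x:
= x^2*(-7) + x*(-6) + x^4
a) x^2*(-7) + x*(-6) + x^4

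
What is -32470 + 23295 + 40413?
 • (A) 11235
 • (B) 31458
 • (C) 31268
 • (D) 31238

First: -32470 + 23295 = -9175
Then: -9175 + 40413 = 31238
D) 31238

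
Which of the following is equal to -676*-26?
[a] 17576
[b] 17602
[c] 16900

-676 * -26 = 17576
a) 17576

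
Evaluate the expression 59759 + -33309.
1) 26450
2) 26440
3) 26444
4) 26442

59759 + -33309 = 26450
1) 26450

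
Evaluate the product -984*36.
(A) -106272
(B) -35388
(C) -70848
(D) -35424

-984 * 36 = -35424
D) -35424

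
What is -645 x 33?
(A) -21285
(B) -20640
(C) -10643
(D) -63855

-645 * 33 = -21285
A) -21285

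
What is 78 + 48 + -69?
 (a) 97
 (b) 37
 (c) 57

First: 78 + 48 = 126
Then: 126 + -69 = 57
c) 57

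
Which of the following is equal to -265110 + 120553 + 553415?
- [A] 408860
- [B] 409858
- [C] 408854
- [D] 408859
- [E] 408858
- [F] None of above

First: -265110 + 120553 = -144557
Then: -144557 + 553415 = 408858
E) 408858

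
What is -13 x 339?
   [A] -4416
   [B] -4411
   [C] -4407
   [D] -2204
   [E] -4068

-13 * 339 = -4407
C) -4407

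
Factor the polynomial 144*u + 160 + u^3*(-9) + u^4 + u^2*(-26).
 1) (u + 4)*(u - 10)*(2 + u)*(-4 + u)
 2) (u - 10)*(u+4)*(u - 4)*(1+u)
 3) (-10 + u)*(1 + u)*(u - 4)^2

We need to factor 144*u + 160 + u^3*(-9) + u^4 + u^2*(-26).
The factored form is (u - 10)*(u+4)*(u - 4)*(1+u).
2) (u - 10)*(u+4)*(u - 4)*(1+u)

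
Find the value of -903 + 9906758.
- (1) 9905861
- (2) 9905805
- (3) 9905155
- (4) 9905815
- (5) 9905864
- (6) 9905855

-903 + 9906758 = 9905855
6) 9905855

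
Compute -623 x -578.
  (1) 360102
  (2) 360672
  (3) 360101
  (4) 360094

-623 * -578 = 360094
4) 360094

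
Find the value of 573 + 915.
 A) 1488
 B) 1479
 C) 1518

573 + 915 = 1488
A) 1488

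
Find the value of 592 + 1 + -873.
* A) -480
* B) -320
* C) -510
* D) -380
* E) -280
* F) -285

First: 592 + 1 = 593
Then: 593 + -873 = -280
E) -280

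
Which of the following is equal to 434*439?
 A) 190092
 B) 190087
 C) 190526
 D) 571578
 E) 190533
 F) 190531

434 * 439 = 190526
C) 190526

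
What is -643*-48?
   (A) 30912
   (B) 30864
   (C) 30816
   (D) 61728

-643 * -48 = 30864
B) 30864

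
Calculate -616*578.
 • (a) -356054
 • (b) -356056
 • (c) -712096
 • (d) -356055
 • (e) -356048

-616 * 578 = -356048
e) -356048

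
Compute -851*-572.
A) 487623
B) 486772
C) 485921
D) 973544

-851 * -572 = 486772
B) 486772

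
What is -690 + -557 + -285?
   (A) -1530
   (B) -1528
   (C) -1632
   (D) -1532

First: -690 + -557 = -1247
Then: -1247 + -285 = -1532
D) -1532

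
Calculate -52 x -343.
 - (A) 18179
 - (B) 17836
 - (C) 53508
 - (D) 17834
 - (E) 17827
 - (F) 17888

-52 * -343 = 17836
B) 17836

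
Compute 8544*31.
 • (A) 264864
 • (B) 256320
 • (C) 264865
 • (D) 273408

8544 * 31 = 264864
A) 264864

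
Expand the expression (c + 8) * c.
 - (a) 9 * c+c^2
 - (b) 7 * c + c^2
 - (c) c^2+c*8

Expanding (c + 8) * c:
= c^2+c*8
c) c^2+c*8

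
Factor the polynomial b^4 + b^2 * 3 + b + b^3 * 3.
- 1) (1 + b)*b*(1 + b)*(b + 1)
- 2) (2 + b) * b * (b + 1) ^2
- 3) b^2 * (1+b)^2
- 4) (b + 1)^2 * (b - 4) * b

We need to factor b^4 + b^2 * 3 + b + b^3 * 3.
The factored form is (1 + b)*b*(1 + b)*(b + 1).
1) (1 + b)*b*(1 + b)*(b + 1)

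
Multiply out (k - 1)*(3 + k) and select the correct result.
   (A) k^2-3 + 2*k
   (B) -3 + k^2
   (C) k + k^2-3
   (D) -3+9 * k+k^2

Expanding (k - 1)*(3 + k):
= k^2-3 + 2*k
A) k^2-3 + 2*k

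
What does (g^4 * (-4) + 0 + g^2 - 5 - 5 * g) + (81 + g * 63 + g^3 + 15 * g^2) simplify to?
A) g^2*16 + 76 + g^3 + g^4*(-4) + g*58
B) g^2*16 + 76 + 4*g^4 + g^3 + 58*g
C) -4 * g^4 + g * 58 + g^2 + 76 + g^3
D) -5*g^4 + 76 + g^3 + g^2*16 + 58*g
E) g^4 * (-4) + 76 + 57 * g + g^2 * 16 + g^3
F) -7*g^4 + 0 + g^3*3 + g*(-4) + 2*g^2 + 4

Adding the polynomials and combining like terms:
(g^4*(-4) + 0 + g^2 - 5 - 5*g) + (81 + g*63 + g^3 + 15*g^2)
= g^2*16 + 76 + g^3 + g^4*(-4) + g*58
A) g^2*16 + 76 + g^3 + g^4*(-4) + g*58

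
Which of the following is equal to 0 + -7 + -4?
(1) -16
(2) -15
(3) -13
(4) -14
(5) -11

First: 0 + -7 = -7
Then: -7 + -4 = -11
5) -11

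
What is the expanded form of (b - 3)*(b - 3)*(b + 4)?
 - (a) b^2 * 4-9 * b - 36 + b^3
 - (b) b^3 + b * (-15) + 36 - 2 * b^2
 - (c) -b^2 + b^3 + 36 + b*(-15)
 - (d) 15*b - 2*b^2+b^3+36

Expanding (b - 3)*(b - 3)*(b + 4):
= b^3 + b * (-15) + 36 - 2 * b^2
b) b^3 + b * (-15) + 36 - 2 * b^2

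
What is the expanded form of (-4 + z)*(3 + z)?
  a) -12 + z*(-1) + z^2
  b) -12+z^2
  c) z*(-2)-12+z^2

Expanding (-4 + z)*(3 + z):
= -12 + z*(-1) + z^2
a) -12 + z*(-1) + z^2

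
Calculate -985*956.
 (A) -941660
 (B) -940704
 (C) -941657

-985 * 956 = -941660
A) -941660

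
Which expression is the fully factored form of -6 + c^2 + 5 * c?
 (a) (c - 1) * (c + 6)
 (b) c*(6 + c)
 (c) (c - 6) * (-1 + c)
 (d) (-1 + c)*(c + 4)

We need to factor -6 + c^2 + 5 * c.
The factored form is (c - 1) * (c + 6).
a) (c - 1) * (c + 6)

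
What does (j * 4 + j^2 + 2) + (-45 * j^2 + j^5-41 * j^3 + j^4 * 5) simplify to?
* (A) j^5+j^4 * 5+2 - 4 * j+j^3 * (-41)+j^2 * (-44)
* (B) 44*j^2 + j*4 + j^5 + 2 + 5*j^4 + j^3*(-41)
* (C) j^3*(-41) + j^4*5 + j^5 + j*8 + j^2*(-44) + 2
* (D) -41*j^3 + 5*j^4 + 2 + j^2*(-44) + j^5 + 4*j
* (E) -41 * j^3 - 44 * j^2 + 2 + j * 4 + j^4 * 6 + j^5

Adding the polynomials and combining like terms:
(j*4 + j^2 + 2) + (-45*j^2 + j^5 - 41*j^3 + j^4*5)
= -41*j^3 + 5*j^4 + 2 + j^2*(-44) + j^5 + 4*j
D) -41*j^3 + 5*j^4 + 2 + j^2*(-44) + j^5 + 4*j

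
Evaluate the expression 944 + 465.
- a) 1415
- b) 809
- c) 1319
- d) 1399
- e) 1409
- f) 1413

944 + 465 = 1409
e) 1409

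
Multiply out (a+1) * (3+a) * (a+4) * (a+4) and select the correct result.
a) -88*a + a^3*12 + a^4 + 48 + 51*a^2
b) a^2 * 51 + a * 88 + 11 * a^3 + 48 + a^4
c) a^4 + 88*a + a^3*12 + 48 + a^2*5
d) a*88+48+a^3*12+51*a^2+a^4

Expanding (a+1) * (3+a) * (a+4) * (a+4):
= a*88+48+a^3*12+51*a^2+a^4
d) a*88+48+a^3*12+51*a^2+a^4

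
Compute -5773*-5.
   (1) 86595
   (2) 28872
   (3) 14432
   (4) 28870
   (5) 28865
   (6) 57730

-5773 * -5 = 28865
5) 28865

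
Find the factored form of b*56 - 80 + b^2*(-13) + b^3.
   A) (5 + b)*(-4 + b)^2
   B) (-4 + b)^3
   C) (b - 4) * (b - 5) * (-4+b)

We need to factor b*56 - 80 + b^2*(-13) + b^3.
The factored form is (b - 4) * (b - 5) * (-4+b).
C) (b - 4) * (b - 5) * (-4+b)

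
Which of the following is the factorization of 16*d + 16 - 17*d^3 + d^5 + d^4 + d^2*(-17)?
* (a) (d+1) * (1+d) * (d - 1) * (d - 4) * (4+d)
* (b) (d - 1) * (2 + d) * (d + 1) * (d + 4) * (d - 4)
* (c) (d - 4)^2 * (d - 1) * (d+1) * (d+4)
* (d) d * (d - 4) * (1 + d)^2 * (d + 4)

We need to factor 16*d + 16 - 17*d^3 + d^5 + d^4 + d^2*(-17).
The factored form is (d+1) * (1+d) * (d - 1) * (d - 4) * (4+d).
a) (d+1) * (1+d) * (d - 1) * (d - 4) * (4+d)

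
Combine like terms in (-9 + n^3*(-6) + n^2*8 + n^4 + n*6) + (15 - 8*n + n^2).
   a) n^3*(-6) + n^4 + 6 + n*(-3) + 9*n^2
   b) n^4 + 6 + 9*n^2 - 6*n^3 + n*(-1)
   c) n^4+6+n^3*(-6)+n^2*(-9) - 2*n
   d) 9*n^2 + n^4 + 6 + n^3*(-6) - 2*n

Adding the polynomials and combining like terms:
(-9 + n^3*(-6) + n^2*8 + n^4 + n*6) + (15 - 8*n + n^2)
= 9*n^2 + n^4 + 6 + n^3*(-6) - 2*n
d) 9*n^2 + n^4 + 6 + n^3*(-6) - 2*n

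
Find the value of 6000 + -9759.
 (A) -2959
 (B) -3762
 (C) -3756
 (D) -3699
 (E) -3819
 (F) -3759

6000 + -9759 = -3759
F) -3759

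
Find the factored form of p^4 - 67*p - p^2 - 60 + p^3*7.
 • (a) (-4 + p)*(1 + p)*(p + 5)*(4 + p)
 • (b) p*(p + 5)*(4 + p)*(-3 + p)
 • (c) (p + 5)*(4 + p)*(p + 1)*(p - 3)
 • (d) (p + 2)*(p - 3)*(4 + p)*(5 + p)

We need to factor p^4 - 67*p - p^2 - 60 + p^3*7.
The factored form is (p + 5)*(4 + p)*(p + 1)*(p - 3).
c) (p + 5)*(4 + p)*(p + 1)*(p - 3)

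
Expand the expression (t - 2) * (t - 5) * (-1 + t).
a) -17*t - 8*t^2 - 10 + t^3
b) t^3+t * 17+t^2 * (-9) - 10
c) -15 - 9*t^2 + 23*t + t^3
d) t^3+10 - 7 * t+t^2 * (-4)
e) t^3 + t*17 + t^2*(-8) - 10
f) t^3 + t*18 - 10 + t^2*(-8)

Expanding (t - 2) * (t - 5) * (-1 + t):
= t^3 + t*17 + t^2*(-8) - 10
e) t^3 + t*17 + t^2*(-8) - 10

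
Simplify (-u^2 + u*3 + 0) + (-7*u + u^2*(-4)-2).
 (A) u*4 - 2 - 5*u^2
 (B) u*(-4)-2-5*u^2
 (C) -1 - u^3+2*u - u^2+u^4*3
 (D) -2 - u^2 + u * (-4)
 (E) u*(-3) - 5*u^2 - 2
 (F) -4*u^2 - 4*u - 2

Adding the polynomials and combining like terms:
(-u^2 + u*3 + 0) + (-7*u + u^2*(-4) - 2)
= u*(-4)-2-5*u^2
B) u*(-4)-2-5*u^2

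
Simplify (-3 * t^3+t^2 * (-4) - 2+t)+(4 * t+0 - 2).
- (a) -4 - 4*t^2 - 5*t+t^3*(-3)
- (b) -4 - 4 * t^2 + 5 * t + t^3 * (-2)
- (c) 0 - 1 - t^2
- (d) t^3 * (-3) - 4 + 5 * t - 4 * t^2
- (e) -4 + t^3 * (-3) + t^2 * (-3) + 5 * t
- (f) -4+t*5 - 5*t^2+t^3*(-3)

Adding the polynomials and combining like terms:
(-3*t^3 + t^2*(-4) - 2 + t) + (4*t + 0 - 2)
= t^3 * (-3) - 4 + 5 * t - 4 * t^2
d) t^3 * (-3) - 4 + 5 * t - 4 * t^2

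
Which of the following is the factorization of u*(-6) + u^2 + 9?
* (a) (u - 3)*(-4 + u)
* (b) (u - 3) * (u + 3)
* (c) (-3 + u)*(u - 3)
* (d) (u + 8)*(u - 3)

We need to factor u*(-6) + u^2 + 9.
The factored form is (-3 + u)*(u - 3).
c) (-3 + u)*(u - 3)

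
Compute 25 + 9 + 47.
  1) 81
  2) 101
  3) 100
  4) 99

First: 25 + 9 = 34
Then: 34 + 47 = 81
1) 81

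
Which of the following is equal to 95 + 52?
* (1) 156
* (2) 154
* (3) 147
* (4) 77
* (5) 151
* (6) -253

95 + 52 = 147
3) 147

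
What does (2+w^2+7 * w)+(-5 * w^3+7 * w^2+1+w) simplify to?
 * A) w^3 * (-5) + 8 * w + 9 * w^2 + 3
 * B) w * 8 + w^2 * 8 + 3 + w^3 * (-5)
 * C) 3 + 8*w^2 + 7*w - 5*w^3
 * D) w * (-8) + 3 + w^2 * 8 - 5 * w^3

Adding the polynomials and combining like terms:
(2 + w^2 + 7*w) + (-5*w^3 + 7*w^2 + 1 + w)
= w * 8 + w^2 * 8 + 3 + w^3 * (-5)
B) w * 8 + w^2 * 8 + 3 + w^3 * (-5)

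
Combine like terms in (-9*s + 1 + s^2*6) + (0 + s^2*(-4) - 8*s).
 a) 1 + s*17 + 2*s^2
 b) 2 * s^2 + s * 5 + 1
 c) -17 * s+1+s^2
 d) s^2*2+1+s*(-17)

Adding the polynomials and combining like terms:
(-9*s + 1 + s^2*6) + (0 + s^2*(-4) - 8*s)
= s^2*2+1+s*(-17)
d) s^2*2+1+s*(-17)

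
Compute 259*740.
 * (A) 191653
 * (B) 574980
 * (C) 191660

259 * 740 = 191660
C) 191660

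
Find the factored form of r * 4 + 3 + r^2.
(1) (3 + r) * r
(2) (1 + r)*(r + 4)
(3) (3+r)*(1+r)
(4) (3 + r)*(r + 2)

We need to factor r * 4 + 3 + r^2.
The factored form is (3+r)*(1+r).
3) (3+r)*(1+r)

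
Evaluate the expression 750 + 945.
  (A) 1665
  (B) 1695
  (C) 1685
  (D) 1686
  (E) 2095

750 + 945 = 1695
B) 1695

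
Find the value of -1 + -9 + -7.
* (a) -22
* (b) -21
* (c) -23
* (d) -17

First: -1 + -9 = -10
Then: -10 + -7 = -17
d) -17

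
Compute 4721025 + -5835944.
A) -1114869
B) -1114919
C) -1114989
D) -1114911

4721025 + -5835944 = -1114919
B) -1114919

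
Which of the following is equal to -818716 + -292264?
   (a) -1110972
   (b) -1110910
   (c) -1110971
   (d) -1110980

-818716 + -292264 = -1110980
d) -1110980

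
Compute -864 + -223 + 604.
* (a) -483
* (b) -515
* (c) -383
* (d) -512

First: -864 + -223 = -1087
Then: -1087 + 604 = -483
a) -483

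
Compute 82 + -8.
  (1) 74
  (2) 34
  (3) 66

82 + -8 = 74
1) 74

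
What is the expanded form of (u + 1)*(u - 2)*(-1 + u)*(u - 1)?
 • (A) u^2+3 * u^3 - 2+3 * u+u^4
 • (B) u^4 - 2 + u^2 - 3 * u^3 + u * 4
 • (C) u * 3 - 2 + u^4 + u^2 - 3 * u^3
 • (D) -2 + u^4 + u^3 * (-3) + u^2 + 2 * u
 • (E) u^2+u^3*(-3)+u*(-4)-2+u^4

Expanding (u + 1)*(u - 2)*(-1 + u)*(u - 1):
= u * 3 - 2 + u^4 + u^2 - 3 * u^3
C) u * 3 - 2 + u^4 + u^2 - 3 * u^3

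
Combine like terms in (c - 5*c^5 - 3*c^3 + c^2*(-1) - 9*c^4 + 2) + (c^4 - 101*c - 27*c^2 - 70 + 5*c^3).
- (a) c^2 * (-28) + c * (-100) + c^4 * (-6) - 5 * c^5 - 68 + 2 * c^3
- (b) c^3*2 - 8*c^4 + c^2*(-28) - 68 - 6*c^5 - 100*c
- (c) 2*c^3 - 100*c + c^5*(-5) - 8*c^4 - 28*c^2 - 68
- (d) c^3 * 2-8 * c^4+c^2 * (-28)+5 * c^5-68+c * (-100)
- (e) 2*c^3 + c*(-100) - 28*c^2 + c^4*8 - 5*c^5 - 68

Adding the polynomials and combining like terms:
(c - 5*c^5 - 3*c^3 + c^2*(-1) - 9*c^4 + 2) + (c^4 - 101*c - 27*c^2 - 70 + 5*c^3)
= 2*c^3 - 100*c + c^5*(-5) - 8*c^4 - 28*c^2 - 68
c) 2*c^3 - 100*c + c^5*(-5) - 8*c^4 - 28*c^2 - 68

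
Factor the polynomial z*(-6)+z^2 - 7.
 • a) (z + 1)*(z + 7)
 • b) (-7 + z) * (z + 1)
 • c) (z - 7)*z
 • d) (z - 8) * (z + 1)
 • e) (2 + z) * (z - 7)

We need to factor z*(-6)+z^2 - 7.
The factored form is (-7 + z) * (z + 1).
b) (-7 + z) * (z + 1)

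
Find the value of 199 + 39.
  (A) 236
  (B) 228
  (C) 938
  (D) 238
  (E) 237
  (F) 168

199 + 39 = 238
D) 238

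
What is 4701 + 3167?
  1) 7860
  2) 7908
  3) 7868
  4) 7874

4701 + 3167 = 7868
3) 7868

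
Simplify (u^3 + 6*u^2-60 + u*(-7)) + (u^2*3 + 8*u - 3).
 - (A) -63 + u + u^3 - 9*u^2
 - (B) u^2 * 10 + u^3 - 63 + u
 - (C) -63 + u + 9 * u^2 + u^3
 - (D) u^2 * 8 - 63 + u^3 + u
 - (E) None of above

Adding the polynomials and combining like terms:
(u^3 + 6*u^2 - 60 + u*(-7)) + (u^2*3 + 8*u - 3)
= -63 + u + 9 * u^2 + u^3
C) -63 + u + 9 * u^2 + u^3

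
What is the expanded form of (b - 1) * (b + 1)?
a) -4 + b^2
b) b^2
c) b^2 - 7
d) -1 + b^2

Expanding (b - 1) * (b + 1):
= -1 + b^2
d) -1 + b^2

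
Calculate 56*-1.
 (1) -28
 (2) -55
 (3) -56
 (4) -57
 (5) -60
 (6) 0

56 * -1 = -56
3) -56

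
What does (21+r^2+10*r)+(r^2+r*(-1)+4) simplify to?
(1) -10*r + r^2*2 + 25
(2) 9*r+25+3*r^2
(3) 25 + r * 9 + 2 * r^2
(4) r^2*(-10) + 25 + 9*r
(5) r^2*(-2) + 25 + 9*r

Adding the polynomials and combining like terms:
(21 + r^2 + 10*r) + (r^2 + r*(-1) + 4)
= 25 + r * 9 + 2 * r^2
3) 25 + r * 9 + 2 * r^2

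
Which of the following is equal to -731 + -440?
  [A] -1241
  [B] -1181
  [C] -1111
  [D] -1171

-731 + -440 = -1171
D) -1171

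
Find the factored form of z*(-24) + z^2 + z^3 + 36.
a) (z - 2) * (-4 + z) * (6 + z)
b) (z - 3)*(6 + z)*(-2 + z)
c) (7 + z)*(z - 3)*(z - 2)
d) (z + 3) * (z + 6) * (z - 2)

We need to factor z*(-24) + z^2 + z^3 + 36.
The factored form is (z - 3)*(6 + z)*(-2 + z).
b) (z - 3)*(6 + z)*(-2 + z)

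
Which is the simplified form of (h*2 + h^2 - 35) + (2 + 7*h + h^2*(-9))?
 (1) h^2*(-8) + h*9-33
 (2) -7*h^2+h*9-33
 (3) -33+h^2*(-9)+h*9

Adding the polynomials and combining like terms:
(h*2 + h^2 - 35) + (2 + 7*h + h^2*(-9))
= h^2*(-8) + h*9-33
1) h^2*(-8) + h*9-33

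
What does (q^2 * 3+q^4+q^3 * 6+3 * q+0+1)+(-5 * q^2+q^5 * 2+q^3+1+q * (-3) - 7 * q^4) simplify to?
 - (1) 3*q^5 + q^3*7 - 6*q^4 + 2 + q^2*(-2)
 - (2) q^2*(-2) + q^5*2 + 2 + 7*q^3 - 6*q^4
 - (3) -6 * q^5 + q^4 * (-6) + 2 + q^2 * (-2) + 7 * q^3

Adding the polynomials and combining like terms:
(q^2*3 + q^4 + q^3*6 + 3*q + 0 + 1) + (-5*q^2 + q^5*2 + q^3 + 1 + q*(-3) - 7*q^4)
= q^2*(-2) + q^5*2 + 2 + 7*q^3 - 6*q^4
2) q^2*(-2) + q^5*2 + 2 + 7*q^3 - 6*q^4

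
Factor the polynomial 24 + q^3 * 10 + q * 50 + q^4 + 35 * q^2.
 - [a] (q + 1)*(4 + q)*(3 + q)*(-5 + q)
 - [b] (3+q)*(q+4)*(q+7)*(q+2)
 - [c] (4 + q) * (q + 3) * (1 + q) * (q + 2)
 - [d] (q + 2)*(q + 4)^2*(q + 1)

We need to factor 24 + q^3 * 10 + q * 50 + q^4 + 35 * q^2.
The factored form is (4 + q) * (q + 3) * (1 + q) * (q + 2).
c) (4 + q) * (q + 3) * (1 + q) * (q + 2)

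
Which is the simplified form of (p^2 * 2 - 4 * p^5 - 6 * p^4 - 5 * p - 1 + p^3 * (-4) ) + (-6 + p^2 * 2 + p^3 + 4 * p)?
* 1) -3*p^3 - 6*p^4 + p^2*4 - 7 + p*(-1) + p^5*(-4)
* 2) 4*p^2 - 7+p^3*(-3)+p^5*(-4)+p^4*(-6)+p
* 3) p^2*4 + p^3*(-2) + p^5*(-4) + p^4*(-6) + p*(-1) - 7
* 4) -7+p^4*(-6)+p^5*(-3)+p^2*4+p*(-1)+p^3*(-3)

Adding the polynomials and combining like terms:
(p^2*2 - 4*p^5 - 6*p^4 - 5*p - 1 + p^3*(-4)) + (-6 + p^2*2 + p^3 + 4*p)
= -3*p^3 - 6*p^4 + p^2*4 - 7 + p*(-1) + p^5*(-4)
1) -3*p^3 - 6*p^4 + p^2*4 - 7 + p*(-1) + p^5*(-4)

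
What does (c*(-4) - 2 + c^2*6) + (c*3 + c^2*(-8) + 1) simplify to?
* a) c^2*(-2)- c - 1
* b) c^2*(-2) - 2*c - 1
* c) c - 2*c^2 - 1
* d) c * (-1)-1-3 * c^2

Adding the polynomials and combining like terms:
(c*(-4) - 2 + c^2*6) + (c*3 + c^2*(-8) + 1)
= c^2*(-2)- c - 1
a) c^2*(-2)- c - 1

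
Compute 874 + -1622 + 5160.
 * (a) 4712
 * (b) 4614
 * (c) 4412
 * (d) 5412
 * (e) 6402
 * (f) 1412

First: 874 + -1622 = -748
Then: -748 + 5160 = 4412
c) 4412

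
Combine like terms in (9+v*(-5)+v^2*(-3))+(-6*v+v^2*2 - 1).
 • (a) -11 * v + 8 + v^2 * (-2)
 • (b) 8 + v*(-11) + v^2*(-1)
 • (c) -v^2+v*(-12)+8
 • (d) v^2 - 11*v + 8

Adding the polynomials and combining like terms:
(9 + v*(-5) + v^2*(-3)) + (-6*v + v^2*2 - 1)
= 8 + v*(-11) + v^2*(-1)
b) 8 + v*(-11) + v^2*(-1)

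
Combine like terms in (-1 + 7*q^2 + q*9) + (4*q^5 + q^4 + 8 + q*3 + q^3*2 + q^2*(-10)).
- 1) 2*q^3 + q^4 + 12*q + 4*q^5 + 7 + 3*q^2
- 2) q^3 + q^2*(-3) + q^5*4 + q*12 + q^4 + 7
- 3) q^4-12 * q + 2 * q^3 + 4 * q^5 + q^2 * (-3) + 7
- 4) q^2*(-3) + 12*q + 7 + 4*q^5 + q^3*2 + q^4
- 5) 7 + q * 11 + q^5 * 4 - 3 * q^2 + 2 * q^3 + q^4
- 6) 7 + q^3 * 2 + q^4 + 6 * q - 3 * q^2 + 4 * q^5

Adding the polynomials and combining like terms:
(-1 + 7*q^2 + q*9) + (4*q^5 + q^4 + 8 + q*3 + q^3*2 + q^2*(-10))
= q^2*(-3) + 12*q + 7 + 4*q^5 + q^3*2 + q^4
4) q^2*(-3) + 12*q + 7 + 4*q^5 + q^3*2 + q^4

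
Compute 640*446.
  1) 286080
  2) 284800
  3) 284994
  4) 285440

640 * 446 = 285440
4) 285440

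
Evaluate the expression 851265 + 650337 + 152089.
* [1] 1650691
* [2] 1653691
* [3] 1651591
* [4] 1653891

First: 851265 + 650337 = 1501602
Then: 1501602 + 152089 = 1653691
2) 1653691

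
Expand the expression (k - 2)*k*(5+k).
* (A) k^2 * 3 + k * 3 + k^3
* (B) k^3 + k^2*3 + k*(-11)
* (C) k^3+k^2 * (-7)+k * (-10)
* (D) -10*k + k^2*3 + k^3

Expanding (k - 2)*k*(5+k):
= -10*k + k^2*3 + k^3
D) -10*k + k^2*3 + k^3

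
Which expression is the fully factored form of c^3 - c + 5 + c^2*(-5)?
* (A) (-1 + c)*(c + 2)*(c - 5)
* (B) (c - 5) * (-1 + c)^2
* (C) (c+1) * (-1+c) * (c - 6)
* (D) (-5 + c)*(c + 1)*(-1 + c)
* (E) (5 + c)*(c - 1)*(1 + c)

We need to factor c^3 - c + 5 + c^2*(-5).
The factored form is (-5 + c)*(c + 1)*(-1 + c).
D) (-5 + c)*(c + 1)*(-1 + c)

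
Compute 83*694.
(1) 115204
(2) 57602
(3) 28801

83 * 694 = 57602
2) 57602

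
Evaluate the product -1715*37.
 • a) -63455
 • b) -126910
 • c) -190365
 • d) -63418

-1715 * 37 = -63455
a) -63455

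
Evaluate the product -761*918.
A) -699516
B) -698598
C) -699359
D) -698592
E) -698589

-761 * 918 = -698598
B) -698598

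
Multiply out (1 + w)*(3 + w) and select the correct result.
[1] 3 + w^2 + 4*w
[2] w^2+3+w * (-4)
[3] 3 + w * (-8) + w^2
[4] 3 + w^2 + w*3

Expanding (1 + w)*(3 + w):
= 3 + w^2 + 4*w
1) 3 + w^2 + 4*w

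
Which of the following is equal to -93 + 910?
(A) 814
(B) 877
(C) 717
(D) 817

-93 + 910 = 817
D) 817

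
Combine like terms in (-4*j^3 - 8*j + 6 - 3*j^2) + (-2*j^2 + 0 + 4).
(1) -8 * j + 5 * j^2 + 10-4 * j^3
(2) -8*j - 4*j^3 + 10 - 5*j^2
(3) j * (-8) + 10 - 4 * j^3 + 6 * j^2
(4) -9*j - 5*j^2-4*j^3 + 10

Adding the polynomials and combining like terms:
(-4*j^3 - 8*j + 6 - 3*j^2) + (-2*j^2 + 0 + 4)
= -8*j - 4*j^3 + 10 - 5*j^2
2) -8*j - 4*j^3 + 10 - 5*j^2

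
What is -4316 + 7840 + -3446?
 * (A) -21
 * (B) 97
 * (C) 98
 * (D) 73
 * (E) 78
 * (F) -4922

First: -4316 + 7840 = 3524
Then: 3524 + -3446 = 78
E) 78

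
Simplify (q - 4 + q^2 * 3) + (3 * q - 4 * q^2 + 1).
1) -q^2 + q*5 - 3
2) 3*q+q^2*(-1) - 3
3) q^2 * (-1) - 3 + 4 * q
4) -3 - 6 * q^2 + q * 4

Adding the polynomials and combining like terms:
(q - 4 + q^2*3) + (3*q - 4*q^2 + 1)
= q^2 * (-1) - 3 + 4 * q
3) q^2 * (-1) - 3 + 4 * q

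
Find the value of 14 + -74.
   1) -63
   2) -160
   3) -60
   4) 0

14 + -74 = -60
3) -60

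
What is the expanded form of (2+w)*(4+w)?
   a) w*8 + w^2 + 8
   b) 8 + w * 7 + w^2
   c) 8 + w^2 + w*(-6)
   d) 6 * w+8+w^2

Expanding (2+w)*(4+w):
= 6 * w+8+w^2
d) 6 * w+8+w^2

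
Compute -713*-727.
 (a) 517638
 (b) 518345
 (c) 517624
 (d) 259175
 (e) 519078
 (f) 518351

-713 * -727 = 518351
f) 518351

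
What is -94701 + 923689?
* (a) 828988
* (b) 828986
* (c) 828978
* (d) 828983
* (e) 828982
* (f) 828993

-94701 + 923689 = 828988
a) 828988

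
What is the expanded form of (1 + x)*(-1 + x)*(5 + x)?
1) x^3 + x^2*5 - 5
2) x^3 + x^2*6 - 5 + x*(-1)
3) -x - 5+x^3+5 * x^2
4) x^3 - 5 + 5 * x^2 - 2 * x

Expanding (1 + x)*(-1 + x)*(5 + x):
= -x - 5+x^3+5 * x^2
3) -x - 5+x^3+5 * x^2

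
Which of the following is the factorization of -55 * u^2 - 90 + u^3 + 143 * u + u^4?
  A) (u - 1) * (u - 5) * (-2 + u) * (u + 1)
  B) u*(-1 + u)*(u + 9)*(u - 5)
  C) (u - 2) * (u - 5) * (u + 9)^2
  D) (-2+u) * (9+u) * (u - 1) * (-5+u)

We need to factor -55 * u^2 - 90 + u^3 + 143 * u + u^4.
The factored form is (-2+u) * (9+u) * (u - 1) * (-5+u).
D) (-2+u) * (9+u) * (u - 1) * (-5+u)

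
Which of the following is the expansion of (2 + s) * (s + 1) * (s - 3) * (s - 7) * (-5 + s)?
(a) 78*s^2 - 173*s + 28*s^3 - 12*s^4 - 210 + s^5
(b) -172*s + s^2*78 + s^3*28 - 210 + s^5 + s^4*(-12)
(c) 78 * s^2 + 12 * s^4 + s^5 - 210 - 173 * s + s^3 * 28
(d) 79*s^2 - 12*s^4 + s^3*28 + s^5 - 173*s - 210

Expanding (2 + s) * (s + 1) * (s - 3) * (s - 7) * (-5 + s):
= 78*s^2 - 173*s + 28*s^3 - 12*s^4 - 210 + s^5
a) 78*s^2 - 173*s + 28*s^3 - 12*s^4 - 210 + s^5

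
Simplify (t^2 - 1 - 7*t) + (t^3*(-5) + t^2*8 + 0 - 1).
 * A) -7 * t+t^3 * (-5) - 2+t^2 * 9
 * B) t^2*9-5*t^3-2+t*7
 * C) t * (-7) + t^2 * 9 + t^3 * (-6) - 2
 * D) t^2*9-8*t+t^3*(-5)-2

Adding the polynomials and combining like terms:
(t^2 - 1 - 7*t) + (t^3*(-5) + t^2*8 + 0 - 1)
= -7 * t+t^3 * (-5) - 2+t^2 * 9
A) -7 * t+t^3 * (-5) - 2+t^2 * 9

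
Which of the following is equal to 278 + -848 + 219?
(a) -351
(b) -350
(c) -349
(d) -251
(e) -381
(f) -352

First: 278 + -848 = -570
Then: -570 + 219 = -351
a) -351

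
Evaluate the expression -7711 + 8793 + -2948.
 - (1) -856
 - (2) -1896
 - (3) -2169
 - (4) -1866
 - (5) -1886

First: -7711 + 8793 = 1082
Then: 1082 + -2948 = -1866
4) -1866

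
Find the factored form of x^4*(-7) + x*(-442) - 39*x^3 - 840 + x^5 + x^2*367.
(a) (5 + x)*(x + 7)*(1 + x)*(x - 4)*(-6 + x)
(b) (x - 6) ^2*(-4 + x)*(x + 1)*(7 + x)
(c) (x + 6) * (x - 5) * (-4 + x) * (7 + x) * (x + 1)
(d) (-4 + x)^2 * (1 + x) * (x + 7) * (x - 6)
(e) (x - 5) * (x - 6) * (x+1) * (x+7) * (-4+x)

We need to factor x^4*(-7) + x*(-442) - 39*x^3 - 840 + x^5 + x^2*367.
The factored form is (x - 5) * (x - 6) * (x+1) * (x+7) * (-4+x).
e) (x - 5) * (x - 6) * (x+1) * (x+7) * (-4+x)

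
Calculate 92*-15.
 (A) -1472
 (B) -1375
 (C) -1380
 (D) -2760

92 * -15 = -1380
C) -1380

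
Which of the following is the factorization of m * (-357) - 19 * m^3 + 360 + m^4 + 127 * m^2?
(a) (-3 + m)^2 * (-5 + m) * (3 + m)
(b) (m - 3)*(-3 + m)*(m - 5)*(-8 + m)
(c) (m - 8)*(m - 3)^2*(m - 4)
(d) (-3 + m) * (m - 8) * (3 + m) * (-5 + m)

We need to factor m * (-357) - 19 * m^3 + 360 + m^4 + 127 * m^2.
The factored form is (m - 3)*(-3 + m)*(m - 5)*(-8 + m).
b) (m - 3)*(-3 + m)*(m - 5)*(-8 + m)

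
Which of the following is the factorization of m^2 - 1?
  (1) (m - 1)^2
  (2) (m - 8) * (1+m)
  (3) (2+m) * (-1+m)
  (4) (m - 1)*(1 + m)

We need to factor m^2 - 1.
The factored form is (m - 1)*(1 + m).
4) (m - 1)*(1 + m)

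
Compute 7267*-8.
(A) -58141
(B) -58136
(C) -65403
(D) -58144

7267 * -8 = -58136
B) -58136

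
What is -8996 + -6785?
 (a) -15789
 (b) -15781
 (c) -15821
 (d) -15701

-8996 + -6785 = -15781
b) -15781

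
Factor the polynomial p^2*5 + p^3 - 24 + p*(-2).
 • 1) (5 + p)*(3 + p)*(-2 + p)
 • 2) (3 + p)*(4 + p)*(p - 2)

We need to factor p^2*5 + p^3 - 24 + p*(-2).
The factored form is (3 + p)*(4 + p)*(p - 2).
2) (3 + p)*(4 + p)*(p - 2)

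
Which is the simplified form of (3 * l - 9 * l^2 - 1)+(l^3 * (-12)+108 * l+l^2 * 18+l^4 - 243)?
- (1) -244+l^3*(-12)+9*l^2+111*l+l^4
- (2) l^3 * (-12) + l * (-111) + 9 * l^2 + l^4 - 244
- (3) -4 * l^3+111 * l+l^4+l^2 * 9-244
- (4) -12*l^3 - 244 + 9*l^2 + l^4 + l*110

Adding the polynomials and combining like terms:
(3*l - 9*l^2 - 1) + (l^3*(-12) + 108*l + l^2*18 + l^4 - 243)
= -244+l^3*(-12)+9*l^2+111*l+l^4
1) -244+l^3*(-12)+9*l^2+111*l+l^4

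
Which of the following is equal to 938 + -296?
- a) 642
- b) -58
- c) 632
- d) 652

938 + -296 = 642
a) 642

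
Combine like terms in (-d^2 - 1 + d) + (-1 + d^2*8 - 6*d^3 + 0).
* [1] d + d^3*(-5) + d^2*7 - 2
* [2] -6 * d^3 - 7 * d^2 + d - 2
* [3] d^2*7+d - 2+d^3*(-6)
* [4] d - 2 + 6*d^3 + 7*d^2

Adding the polynomials and combining like terms:
(-d^2 - 1 + d) + (-1 + d^2*8 - 6*d^3 + 0)
= d^2*7+d - 2+d^3*(-6)
3) d^2*7+d - 2+d^3*(-6)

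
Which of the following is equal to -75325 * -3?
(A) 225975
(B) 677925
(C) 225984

-75325 * -3 = 225975
A) 225975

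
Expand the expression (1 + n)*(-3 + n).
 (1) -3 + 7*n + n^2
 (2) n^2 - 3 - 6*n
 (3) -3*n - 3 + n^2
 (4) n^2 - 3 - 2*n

Expanding (1 + n)*(-3 + n):
= n^2 - 3 - 2*n
4) n^2 - 3 - 2*n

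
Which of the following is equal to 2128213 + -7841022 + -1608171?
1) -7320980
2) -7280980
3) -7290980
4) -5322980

First: 2128213 + -7841022 = -5712809
Then: -5712809 + -1608171 = -7320980
1) -7320980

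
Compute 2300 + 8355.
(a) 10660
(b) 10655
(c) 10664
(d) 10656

2300 + 8355 = 10655
b) 10655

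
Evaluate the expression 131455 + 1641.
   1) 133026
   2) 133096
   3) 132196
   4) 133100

131455 + 1641 = 133096
2) 133096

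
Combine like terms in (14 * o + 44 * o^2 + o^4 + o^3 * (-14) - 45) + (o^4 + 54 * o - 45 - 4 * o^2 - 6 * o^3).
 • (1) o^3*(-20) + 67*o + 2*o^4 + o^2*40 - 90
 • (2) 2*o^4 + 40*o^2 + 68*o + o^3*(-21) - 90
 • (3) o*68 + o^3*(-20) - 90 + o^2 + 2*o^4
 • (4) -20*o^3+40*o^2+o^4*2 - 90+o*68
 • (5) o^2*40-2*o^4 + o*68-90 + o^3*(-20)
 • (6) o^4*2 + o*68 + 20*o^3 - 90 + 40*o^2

Adding the polynomials and combining like terms:
(14*o + 44*o^2 + o^4 + o^3*(-14) - 45) + (o^4 + 54*o - 45 - 4*o^2 - 6*o^3)
= -20*o^3+40*o^2+o^4*2 - 90+o*68
4) -20*o^3+40*o^2+o^4*2 - 90+o*68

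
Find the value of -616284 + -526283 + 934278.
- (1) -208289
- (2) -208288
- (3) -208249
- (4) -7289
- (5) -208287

First: -616284 + -526283 = -1142567
Then: -1142567 + 934278 = -208289
1) -208289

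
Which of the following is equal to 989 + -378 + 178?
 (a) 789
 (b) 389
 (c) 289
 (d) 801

First: 989 + -378 = 611
Then: 611 + 178 = 789
a) 789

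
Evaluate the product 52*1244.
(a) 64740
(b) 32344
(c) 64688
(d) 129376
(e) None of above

52 * 1244 = 64688
c) 64688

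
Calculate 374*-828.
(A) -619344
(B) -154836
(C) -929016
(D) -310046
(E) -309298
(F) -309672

374 * -828 = -309672
F) -309672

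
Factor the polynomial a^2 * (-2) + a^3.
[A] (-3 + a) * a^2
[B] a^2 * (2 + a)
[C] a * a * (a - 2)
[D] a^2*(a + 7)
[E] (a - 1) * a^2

We need to factor a^2 * (-2) + a^3.
The factored form is a * a * (a - 2).
C) a * a * (a - 2)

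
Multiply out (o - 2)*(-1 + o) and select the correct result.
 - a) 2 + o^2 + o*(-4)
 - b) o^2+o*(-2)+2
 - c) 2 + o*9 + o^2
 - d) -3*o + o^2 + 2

Expanding (o - 2)*(-1 + o):
= -3*o + o^2 + 2
d) -3*o + o^2 + 2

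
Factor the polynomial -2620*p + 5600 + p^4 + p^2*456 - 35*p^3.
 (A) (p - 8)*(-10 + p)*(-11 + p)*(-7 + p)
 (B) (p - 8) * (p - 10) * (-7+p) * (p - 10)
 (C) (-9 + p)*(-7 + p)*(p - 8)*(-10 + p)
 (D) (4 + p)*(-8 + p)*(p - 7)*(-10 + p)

We need to factor -2620*p + 5600 + p^4 + p^2*456 - 35*p^3.
The factored form is (p - 8) * (p - 10) * (-7+p) * (p - 10).
B) (p - 8) * (p - 10) * (-7+p) * (p - 10)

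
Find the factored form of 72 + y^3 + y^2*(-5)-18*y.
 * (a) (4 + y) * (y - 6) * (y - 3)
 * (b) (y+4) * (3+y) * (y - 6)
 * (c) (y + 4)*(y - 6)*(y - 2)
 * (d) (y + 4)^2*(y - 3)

We need to factor 72 + y^3 + y^2*(-5)-18*y.
The factored form is (4 + y) * (y - 6) * (y - 3).
a) (4 + y) * (y - 6) * (y - 3)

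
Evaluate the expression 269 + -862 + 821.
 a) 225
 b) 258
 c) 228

First: 269 + -862 = -593
Then: -593 + 821 = 228
c) 228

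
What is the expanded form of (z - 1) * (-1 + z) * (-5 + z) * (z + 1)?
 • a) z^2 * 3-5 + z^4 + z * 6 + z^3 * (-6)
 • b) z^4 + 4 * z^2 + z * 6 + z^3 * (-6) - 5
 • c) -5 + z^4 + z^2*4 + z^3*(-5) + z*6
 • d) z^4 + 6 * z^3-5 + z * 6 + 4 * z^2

Expanding (z - 1) * (-1 + z) * (-5 + z) * (z + 1):
= z^4 + 4 * z^2 + z * 6 + z^3 * (-6) - 5
b) z^4 + 4 * z^2 + z * 6 + z^3 * (-6) - 5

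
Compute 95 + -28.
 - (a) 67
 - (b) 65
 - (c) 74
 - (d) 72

95 + -28 = 67
a) 67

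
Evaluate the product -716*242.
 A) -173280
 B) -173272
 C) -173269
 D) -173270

-716 * 242 = -173272
B) -173272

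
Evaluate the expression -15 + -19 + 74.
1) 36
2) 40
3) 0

First: -15 + -19 = -34
Then: -34 + 74 = 40
2) 40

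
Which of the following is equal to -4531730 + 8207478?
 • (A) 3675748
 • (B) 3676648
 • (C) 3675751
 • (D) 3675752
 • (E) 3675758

-4531730 + 8207478 = 3675748
A) 3675748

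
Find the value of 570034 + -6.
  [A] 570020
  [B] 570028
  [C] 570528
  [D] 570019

570034 + -6 = 570028
B) 570028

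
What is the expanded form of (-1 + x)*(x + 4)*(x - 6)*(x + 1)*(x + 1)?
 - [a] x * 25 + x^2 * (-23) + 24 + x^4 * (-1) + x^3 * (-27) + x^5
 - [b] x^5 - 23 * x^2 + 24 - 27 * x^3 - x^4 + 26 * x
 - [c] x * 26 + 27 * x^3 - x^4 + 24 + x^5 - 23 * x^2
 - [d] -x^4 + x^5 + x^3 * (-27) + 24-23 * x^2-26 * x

Expanding (-1 + x)*(x + 4)*(x - 6)*(x + 1)*(x + 1):
= x^5 - 23 * x^2 + 24 - 27 * x^3 - x^4 + 26 * x
b) x^5 - 23 * x^2 + 24 - 27 * x^3 - x^4 + 26 * x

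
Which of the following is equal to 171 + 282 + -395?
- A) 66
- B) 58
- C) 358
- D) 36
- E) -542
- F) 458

First: 171 + 282 = 453
Then: 453 + -395 = 58
B) 58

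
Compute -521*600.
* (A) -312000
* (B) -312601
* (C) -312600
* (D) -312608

-521 * 600 = -312600
C) -312600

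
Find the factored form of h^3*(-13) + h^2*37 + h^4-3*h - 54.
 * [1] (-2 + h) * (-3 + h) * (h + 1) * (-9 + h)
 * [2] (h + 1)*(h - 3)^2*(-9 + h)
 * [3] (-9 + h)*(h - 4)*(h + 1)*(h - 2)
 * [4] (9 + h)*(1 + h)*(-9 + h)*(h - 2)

We need to factor h^3*(-13) + h^2*37 + h^4-3*h - 54.
The factored form is (-2 + h) * (-3 + h) * (h + 1) * (-9 + h).
1) (-2 + h) * (-3 + h) * (h + 1) * (-9 + h)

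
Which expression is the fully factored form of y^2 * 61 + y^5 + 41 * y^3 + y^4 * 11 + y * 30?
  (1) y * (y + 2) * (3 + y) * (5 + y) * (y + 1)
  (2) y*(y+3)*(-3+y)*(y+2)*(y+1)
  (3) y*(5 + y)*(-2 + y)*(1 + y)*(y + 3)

We need to factor y^2 * 61 + y^5 + 41 * y^3 + y^4 * 11 + y * 30.
The factored form is y * (y + 2) * (3 + y) * (5 + y) * (y + 1).
1) y * (y + 2) * (3 + y) * (5 + y) * (y + 1)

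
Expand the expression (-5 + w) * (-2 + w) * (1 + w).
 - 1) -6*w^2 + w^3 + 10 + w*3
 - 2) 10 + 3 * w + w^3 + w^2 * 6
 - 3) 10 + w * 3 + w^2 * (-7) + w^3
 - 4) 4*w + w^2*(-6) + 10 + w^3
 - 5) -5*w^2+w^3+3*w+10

Expanding (-5 + w) * (-2 + w) * (1 + w):
= -6*w^2 + w^3 + 10 + w*3
1) -6*w^2 + w^3 + 10 + w*3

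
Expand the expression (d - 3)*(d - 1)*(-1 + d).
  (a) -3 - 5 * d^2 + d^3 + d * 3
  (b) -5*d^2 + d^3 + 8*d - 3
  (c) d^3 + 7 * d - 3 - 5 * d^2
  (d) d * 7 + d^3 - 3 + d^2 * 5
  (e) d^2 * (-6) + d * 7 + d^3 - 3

Expanding (d - 3)*(d - 1)*(-1 + d):
= d^3 + 7 * d - 3 - 5 * d^2
c) d^3 + 7 * d - 3 - 5 * d^2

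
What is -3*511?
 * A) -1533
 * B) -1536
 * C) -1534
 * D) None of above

-3 * 511 = -1533
A) -1533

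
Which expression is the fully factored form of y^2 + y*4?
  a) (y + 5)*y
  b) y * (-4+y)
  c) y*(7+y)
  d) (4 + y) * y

We need to factor y^2 + y*4.
The factored form is (4 + y) * y.
d) (4 + y) * y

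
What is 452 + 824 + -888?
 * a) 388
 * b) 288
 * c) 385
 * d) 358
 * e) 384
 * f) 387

First: 452 + 824 = 1276
Then: 1276 + -888 = 388
a) 388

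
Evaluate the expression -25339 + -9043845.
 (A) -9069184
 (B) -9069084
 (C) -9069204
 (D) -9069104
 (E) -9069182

-25339 + -9043845 = -9069184
A) -9069184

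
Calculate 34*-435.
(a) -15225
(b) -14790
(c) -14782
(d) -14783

34 * -435 = -14790
b) -14790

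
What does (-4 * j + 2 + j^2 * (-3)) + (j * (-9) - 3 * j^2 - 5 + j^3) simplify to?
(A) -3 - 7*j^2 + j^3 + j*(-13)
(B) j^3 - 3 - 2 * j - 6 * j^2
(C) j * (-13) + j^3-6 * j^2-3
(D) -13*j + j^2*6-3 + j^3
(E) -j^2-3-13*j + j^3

Adding the polynomials and combining like terms:
(-4*j + 2 + j^2*(-3)) + (j*(-9) - 3*j^2 - 5 + j^3)
= j * (-13) + j^3-6 * j^2-3
C) j * (-13) + j^3-6 * j^2-3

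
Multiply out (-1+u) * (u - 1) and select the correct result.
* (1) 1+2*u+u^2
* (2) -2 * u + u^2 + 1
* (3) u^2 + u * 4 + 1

Expanding (-1+u) * (u - 1):
= -2 * u + u^2 + 1
2) -2 * u + u^2 + 1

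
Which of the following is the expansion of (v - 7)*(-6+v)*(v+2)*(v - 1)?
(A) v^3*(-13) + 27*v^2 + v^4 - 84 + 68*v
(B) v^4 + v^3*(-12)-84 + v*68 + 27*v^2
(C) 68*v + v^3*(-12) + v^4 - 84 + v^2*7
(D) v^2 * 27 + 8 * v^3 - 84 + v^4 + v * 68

Expanding (v - 7)*(-6+v)*(v+2)*(v - 1):
= v^4 + v^3*(-12)-84 + v*68 + 27*v^2
B) v^4 + v^3*(-12)-84 + v*68 + 27*v^2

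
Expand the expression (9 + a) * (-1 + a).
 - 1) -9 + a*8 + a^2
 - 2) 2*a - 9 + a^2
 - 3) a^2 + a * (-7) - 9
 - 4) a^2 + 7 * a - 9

Expanding (9 + a) * (-1 + a):
= -9 + a*8 + a^2
1) -9 + a*8 + a^2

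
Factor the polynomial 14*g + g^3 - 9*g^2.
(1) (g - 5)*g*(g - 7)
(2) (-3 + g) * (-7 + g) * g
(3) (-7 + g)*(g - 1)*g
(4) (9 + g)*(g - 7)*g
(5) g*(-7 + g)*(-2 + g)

We need to factor 14*g + g^3 - 9*g^2.
The factored form is g*(-7 + g)*(-2 + g).
5) g*(-7 + g)*(-2 + g)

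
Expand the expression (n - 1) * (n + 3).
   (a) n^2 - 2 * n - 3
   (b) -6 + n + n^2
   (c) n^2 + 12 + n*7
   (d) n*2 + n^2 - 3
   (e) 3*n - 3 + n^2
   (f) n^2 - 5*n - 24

Expanding (n - 1) * (n + 3):
= n*2 + n^2 - 3
d) n*2 + n^2 - 3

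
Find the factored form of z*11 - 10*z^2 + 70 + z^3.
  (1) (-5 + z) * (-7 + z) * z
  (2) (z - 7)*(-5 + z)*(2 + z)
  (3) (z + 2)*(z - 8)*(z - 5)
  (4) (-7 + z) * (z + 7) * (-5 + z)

We need to factor z*11 - 10*z^2 + 70 + z^3.
The factored form is (z - 7)*(-5 + z)*(2 + z).
2) (z - 7)*(-5 + z)*(2 + z)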